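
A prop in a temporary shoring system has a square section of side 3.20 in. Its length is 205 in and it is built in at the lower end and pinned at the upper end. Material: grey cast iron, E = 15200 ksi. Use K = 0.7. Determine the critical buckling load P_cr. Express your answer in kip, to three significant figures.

P_cr ≈ 63.7 kip

I = a⁴/12 = 3.20⁴/12 = 8.738 in⁴
Effective length L_e = K·L = 0.7 × 205 = 143.5 in
P_cr = π²EI / L_e² = π² × 15200×10³ × 8.738 / 143.5² = 6.366×10^4 lb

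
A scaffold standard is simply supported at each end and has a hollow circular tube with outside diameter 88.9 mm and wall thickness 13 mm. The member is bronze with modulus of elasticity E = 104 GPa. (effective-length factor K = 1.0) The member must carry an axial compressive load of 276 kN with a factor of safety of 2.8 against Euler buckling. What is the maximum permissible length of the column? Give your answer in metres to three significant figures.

L_max ≈ 1.75 m

Inner diameter d_i = 88.9 − 2×13 = 62.90 mm
I = π(d_o⁴ − d_i⁴)/64 = π(88.9⁴ − 62.90⁴)/64 = 2.298×10^6 mm⁴
I = 2.298×10^-6 m⁴
Required critical load P_cr = n·P = 2.8 × 276 = 772.8 kN = 7.728×10^5 N
From P_cr = π²EI/(K·L)²:  L = (1/K)·√(π²EI/P_cr) = (1/1)·√(π²×1.04×10^11×2.298×10^-6/7.728×10^5)
L = 1.75 m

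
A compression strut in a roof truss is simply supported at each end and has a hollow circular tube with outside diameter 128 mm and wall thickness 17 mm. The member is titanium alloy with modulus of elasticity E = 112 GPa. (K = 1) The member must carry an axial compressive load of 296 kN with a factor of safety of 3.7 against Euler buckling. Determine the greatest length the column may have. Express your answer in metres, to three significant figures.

Inner diameter d_i = 128 − 2×17 = 94.00 mm
I = π(d_o⁴ − d_i⁴)/64 = π(128⁴ − 94.00⁴)/64 = 9.344×10^6 mm⁴
I = 9.344×10^-6 m⁴
Required critical load P_cr = n·P = 3.7 × 296 = 1095 kN = 1.095×10^6 N
From P_cr = π²EI/(K·L)²:  L = (1/K)·√(π²EI/P_cr) = (1/1)·√(π²×1.12×10^11×9.344×10^-6/1.095×10^6)
L = 3.07 m

L_max ≈ 3.07 m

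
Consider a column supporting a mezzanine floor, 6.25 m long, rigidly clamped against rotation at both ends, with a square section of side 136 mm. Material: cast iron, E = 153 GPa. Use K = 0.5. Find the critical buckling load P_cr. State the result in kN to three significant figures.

I = a⁴/12 = 136⁴/12 = 2.851×10^7 mm⁴
I = 2.851×10^7 mm⁴ = 2.851×10^-5 m⁴
Effective length L_e = K·L = 0.5 × 6.25 = 3.125 m
P_cr = π²EI / L_e² = π² × 153×10⁹ × 2.851×10^-5 / 3.125² = 4.408×10^6 N

P_cr ≈ 4410 kN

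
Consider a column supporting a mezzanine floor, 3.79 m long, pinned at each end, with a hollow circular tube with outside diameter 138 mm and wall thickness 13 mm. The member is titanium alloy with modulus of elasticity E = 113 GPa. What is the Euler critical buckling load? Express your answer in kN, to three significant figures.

Inner diameter d_i = 138 − 2×13 = 112.0 mm
I = π(d_o⁴ − d_i⁴)/64 = π(138⁴ − 112.0⁴)/64 = 1.008×10^7 mm⁴
I = 1.008×10^7 mm⁴ = 1.008×10^-5 m⁴
Effective length L_e = K·L = 1 × 3.79 = 3.790 m
P_cr = π²EI / L_e² = π² × 113×10⁹ × 1.008×10^-5 / 3.790² = 7.825×10^5 N

P_cr ≈ 783 kN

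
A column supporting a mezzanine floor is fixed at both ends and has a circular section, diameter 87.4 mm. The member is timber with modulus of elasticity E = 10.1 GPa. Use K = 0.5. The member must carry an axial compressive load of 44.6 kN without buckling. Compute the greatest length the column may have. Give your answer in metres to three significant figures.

I = πd⁴/64 = π×87.4⁴/64 = 2.864×10^6 mm⁴
I = 2.864×10^-6 m⁴
At the buckling limit P_cr = P = 4.460×10^4 N
From P_cr = π²EI/(K·L)²:  L = (1/K)·√(π²EI/P_cr) = (1/0.5)·√(π²×1.01×10^10×2.864×10^-6/4.460×10^4)
L = 5.06 m

L_max ≈ 5.06 m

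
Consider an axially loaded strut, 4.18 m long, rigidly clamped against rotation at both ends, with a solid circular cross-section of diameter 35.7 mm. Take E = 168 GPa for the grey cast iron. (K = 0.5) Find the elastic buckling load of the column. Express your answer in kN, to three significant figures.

I = πd⁴/64 = π×35.7⁴/64 = 7.973×10^4 mm⁴
I = 7.973×10^4 mm⁴ = 7.973×10^-8 m⁴
Effective length L_e = K·L = 0.5 × 4.18 = 2.090 m
P_cr = π²EI / L_e² = π² × 168×10⁹ × 7.973×10^-8 / 2.090² = 3.027×10^4 N

P_cr ≈ 30.3 kN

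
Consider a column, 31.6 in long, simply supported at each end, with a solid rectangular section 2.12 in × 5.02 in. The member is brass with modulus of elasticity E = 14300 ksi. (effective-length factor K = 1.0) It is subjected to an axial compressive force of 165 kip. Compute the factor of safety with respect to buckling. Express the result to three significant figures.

Buckling occurs about the weak axis: I_min = h·b³/12 with b = 2.12 in (the shorter side).
I_min = 5.02×2.12³/12 = 3.986 in⁴
Effective length L_e = K·L = 1 × 31.6 = 31.60 in
P_cr = π²EI / L_e² = π² × 14300×10³ × 3.986 / 31.60² = 5.634×10^5 lb
Factor of safety n = P_cr / P = 563.37 / 165 = 3.41

n ≈ 3.41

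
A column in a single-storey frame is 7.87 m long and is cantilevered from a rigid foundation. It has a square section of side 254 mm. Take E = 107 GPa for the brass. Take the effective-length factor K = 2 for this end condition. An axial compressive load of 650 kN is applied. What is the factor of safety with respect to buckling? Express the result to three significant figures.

I = a⁴/12 = 254⁴/12 = 3.469×10^8 mm⁴
I = 3.469×10^8 mm⁴ = 3.469×10^-4 m⁴
Effective length L_e = K·L = 2 × 7.87 = 15.74 m
P_cr = π²EI / L_e² = π² × 107×10⁹ × 3.469×10^-4 / 15.74² = 1.479×10^6 N
Factor of safety n = P_cr / P = 1478.5 / 650 = 2.27

n ≈ 2.27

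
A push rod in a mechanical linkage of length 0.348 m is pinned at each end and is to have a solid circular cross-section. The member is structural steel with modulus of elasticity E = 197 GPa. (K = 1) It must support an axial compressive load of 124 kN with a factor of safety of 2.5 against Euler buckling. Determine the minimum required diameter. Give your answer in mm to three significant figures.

d ≈ 25.0 mm

Required P_cr = n·P = 2.5 × 124 = 310.0 kN
L_e = K·L = 1 × 0.348 = 0.3480 m
Required I = P_cr·L_e²/(π²E) = 3.100×10^5 × 0.3480² / (π² × 1.97×10^11) = 1.931×10^-8 m⁴
I_req = 1.931×10^4 mm⁴
Solid circle: I = πd⁴/64  ⇒  d = (64I/π)^(1/4) = (64×1.931×10^4/π)^(1/4) = 25.0 mm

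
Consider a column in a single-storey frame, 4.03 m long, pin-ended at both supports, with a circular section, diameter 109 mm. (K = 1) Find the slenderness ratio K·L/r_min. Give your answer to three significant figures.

λ ≈ 148

I = πd⁴/64 = π×109⁴/64 = 6.929×10^6 mm⁴
A = 9.331×10^3 mm²;  r_min = √(I/A) = √(6.929×10^6/9.331×10^3) = 27.25 mm
L_e = K·L = 1 × 4.03 m = 4.030 m = 4030.0 mm
λ = L_e / r_min = 4030.0 / 27.25 = 148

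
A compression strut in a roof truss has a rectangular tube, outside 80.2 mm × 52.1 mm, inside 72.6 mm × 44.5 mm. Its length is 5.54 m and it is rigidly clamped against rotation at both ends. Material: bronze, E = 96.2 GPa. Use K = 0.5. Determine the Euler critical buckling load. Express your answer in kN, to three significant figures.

Weak-axis I_min = (h_o·b_o³ − h_i·b_i³)/12 with b_o = 52.1, b_i = 44.50 mm (shorter outer/inner sides).
I_min = (80.2×52.1³ − 72.60×44.50³)/12 = 4.120×10^5 mm⁴
I = 4.120×10^5 mm⁴ = 4.120×10^-7 m⁴
Effective length L_e = K·L = 0.5 × 5.54 = 2.770 m
P_cr = π²EI / L_e² = π² × 96.2×10⁹ × 4.120×10^-7 / 2.770² = 5.099×10^4 N

P_cr ≈ 51.0 kN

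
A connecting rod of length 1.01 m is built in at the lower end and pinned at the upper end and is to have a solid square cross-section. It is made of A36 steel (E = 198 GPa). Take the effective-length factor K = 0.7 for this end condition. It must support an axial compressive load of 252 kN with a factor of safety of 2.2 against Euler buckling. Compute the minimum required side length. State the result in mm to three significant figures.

a ≈ 36.1 mm

Required P_cr = n·P = 2.2 × 252 = 554.4 kN
L_e = K·L = 0.7 × 1.01 = 0.7070 m
Required I = P_cr·L_e²/(π²E) = 5.544×10^5 × 0.7070² / (π² × 1.98×10^11) = 1.418×10^-7 m⁴
I_req = 1.418×10^5 mm⁴
Solid square: I = a⁴/12  ⇒  a = (12I)^(1/4) = (12×1.418×10^5)^(1/4) = 36.1 mm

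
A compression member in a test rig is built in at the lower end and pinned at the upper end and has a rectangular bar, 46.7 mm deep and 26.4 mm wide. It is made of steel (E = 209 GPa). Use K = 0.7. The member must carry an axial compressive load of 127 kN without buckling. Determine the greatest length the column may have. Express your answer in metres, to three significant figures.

L_max ≈ 1.54 m

Buckling occurs about the weak axis: I_min = h·b³/12 with b = 26.4 mm (the shorter side).
I_min = 46.7×26.4³/12 = 7.161×10^4 mm⁴
I = 7.161×10^-8 m⁴
At the buckling limit P_cr = P = 1.270×10^5 N
From P_cr = π²EI/(K·L)²:  L = (1/K)·√(π²EI/P_cr) = (1/0.7)·√(π²×2.09×10^11×7.161×10^-8/1.270×10^5)
L = 1.54 m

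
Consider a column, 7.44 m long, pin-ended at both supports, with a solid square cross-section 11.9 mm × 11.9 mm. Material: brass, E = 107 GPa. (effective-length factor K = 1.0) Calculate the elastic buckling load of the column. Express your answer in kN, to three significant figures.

P_cr ≈ 0.0319 kN

I = a⁴/12 = 11.9⁴/12 = 1.671×10^3 mm⁴
I = 1.671×10^3 mm⁴ = 1.671×10^-9 m⁴
Effective length L_e = K·L = 1 × 7.44 = 7.440 m
P_cr = π²EI / L_e² = π² × 107×10⁹ × 1.671×10^-9 / 7.440² = 31.88 N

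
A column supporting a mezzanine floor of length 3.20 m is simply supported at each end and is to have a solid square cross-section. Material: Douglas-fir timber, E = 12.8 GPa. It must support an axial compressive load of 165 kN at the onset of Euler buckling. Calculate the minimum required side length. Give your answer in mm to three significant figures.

a ≈ 113 mm

L_e = K·L = 1 × 3.20 = 3.200 m
Required I = P_cr·L_e²/(π²E) = 1.650×10^5 × 3.200² / (π² × 1.28×10^10) = 1.337×10^-5 m⁴
I_req = 1.337×10^7 mm⁴
Solid square: I = a⁴/12  ⇒  a = (12I)^(1/4) = (12×1.337×10^7)^(1/4) = 113 mm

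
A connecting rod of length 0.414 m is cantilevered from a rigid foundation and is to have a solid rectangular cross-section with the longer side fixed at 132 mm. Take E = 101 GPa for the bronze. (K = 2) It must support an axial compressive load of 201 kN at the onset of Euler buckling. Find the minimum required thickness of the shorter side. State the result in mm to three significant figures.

b ≈ 23.2 mm

L_e = K·L = 2 × 0.414 = 0.8280 m
Required I = P_cr·L_e²/(π²E) = 2.010×10^5 × 0.8280² / (π² × 1.01×10^11) = 1.382×10^-7 m⁴
I_req = 1.382×10^5 mm⁴
Rectangle, weak axis: I_min = h·b³/12 with h = 132 mm fixed  ⇒  b = (12I/h)^(1/3) = 23.2 mm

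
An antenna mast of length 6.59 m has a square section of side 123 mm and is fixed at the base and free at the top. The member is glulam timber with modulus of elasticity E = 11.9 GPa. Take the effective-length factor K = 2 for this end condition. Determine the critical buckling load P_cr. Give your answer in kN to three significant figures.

I = a⁴/12 = 123⁴/12 = 1.907×10^7 mm⁴
I = 1.907×10^7 mm⁴ = 1.907×10^-5 m⁴
Effective length L_e = K·L = 2 × 6.59 = 13.18 m
P_cr = π²EI / L_e² = π² × 11.9×10⁹ × 1.907×10^-5 / 13.18² = 1.290×10^4 N

P_cr ≈ 12.9 kN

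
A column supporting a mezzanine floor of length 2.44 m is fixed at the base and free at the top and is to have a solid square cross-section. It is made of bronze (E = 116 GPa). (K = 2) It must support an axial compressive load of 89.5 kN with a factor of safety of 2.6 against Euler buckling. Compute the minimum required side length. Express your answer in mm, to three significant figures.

a ≈ 87.3 mm

Required P_cr = n·P = 2.6 × 89.5 = 232.7 kN
L_e = K·L = 2 × 2.44 = 4.880 m
Required I = P_cr·L_e²/(π²E) = 2.327×10^5 × 4.880² / (π² × 1.16×10^11) = 4.840×10^-6 m⁴
I_req = 4.840×10^6 mm⁴
Solid square: I = a⁴/12  ⇒  a = (12I)^(1/4) = (12×4.840×10^6)^(1/4) = 87.3 mm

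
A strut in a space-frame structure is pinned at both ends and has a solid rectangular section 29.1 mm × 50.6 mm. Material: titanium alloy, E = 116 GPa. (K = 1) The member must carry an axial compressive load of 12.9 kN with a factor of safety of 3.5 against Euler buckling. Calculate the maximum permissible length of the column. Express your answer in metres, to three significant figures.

L_max ≈ 1.62 m

Buckling occurs about the weak axis: I_min = h·b³/12 with b = 29.1 mm (the shorter side).
I_min = 50.6×29.1³/12 = 1.039×10^5 mm⁴
I = 1.039×10^-7 m⁴
Required critical load P_cr = n·P = 3.5 × 12.9 = 45.15 kN = 4.515×10^4 N
From P_cr = π²EI/(K·L)²:  L = (1/K)·√(π²EI/P_cr) = (1/1)·√(π²×1.16×10^11×1.039×10^-7/4.515×10^4)
L = 1.62 m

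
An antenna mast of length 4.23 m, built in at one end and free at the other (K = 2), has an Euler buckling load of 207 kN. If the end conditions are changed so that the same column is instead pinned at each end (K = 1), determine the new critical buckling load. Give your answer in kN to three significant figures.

P_cr ≈ 828 kN

P_cr ∝ 1/K², so P_cr,new = P_cr,old × (K_old/K_new)² = 207 × (2/1)²
= 207 × 4.000 = 828 kN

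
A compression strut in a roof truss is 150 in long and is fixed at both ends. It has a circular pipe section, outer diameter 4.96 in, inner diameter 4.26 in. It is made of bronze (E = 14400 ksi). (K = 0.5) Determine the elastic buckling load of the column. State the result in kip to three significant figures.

P_cr ≈ 342 kip

d_o = 4.96 in, d_i = 4.26 in
I = π(d_o⁴ − d_i⁴)/64 = π(4.96⁴ − 4.260⁴)/64 = 13.54 in⁴
Effective length L_e = K·L = 0.5 × 150 = 75.00 in
P_cr = π²EI / L_e² = π² × 14400×10³ × 13.54 / 75.00² = 3.422×10^5 lb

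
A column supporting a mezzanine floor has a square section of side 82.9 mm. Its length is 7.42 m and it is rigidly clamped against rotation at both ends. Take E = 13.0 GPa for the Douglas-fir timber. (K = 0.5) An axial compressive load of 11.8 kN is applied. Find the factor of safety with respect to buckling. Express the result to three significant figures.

n ≈ 3.11

I = a⁴/12 = 82.9⁴/12 = 3.936×10^6 mm⁴
I = 3.936×10^6 mm⁴ = 3.936×10^-6 m⁴
Effective length L_e = K·L = 0.5 × 7.42 = 3.710 m
P_cr = π²EI / L_e² = π² × 13.0×10⁹ × 3.936×10^-6 / 3.710² = 3.669×10^4 N
Factor of safety n = P_cr / P = 36.689 / 11.8 = 3.11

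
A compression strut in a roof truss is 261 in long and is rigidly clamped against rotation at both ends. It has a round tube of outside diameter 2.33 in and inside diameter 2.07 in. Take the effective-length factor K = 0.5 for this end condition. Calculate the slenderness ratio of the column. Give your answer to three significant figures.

λ ≈ 167

d_o = 2.33 in, d_i = 2.07 in
I = π(d_o⁴ − d_i⁴)/64 = π(2.33⁴ − 2.070⁴)/64 = 0.5455 in⁴
A = 0.8985 in²;  r_min = √(I/A) = √(0.5455/0.8985) = 0.7792 in
L_e = K·L = 0.5 × 261 = 130.5 in
λ = L_e / r_min = 130.50 / 0.7792 = 167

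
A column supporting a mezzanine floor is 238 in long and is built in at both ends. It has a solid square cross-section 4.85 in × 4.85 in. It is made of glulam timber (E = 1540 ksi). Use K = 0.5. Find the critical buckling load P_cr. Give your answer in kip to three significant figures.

P_cr ≈ 49.5 kip

I = a⁴/12 = 4.85⁴/12 = 46.11 in⁴
Effective length L_e = K·L = 0.5 × 238 = 119.0 in
P_cr = π²EI / L_e² = π² × 1540×10³ × 46.11 / 119.0² = 4.949×10^4 lb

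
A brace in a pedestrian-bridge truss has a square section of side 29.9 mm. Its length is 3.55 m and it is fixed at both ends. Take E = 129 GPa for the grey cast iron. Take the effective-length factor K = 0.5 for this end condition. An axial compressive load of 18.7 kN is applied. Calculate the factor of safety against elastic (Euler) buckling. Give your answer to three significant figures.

I = a⁴/12 = 29.9⁴/12 = 6.660×10^4 mm⁴
I = 6.660×10^4 mm⁴ = 6.660×10^-8 m⁴
Effective length L_e = K·L = 0.5 × 3.55 = 1.775 m
P_cr = π²EI / L_e² = π² × 129×10⁹ × 6.660×10^-8 / 1.775² = 2.692×10^4 N
Factor of safety n = P_cr / P = 26.915 / 18.7 = 1.44

n ≈ 1.44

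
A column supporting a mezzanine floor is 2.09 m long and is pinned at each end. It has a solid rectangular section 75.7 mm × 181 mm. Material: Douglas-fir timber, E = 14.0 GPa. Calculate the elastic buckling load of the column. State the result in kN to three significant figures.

P_cr ≈ 207 kN

Buckling occurs about the weak axis: I_min = h·b³/12 with b = 75.7 mm (the shorter side).
I_min = 181×75.7³/12 = 6.543×10^6 mm⁴
I = 6.543×10^6 mm⁴ = 6.543×10^-6 m⁴
Effective length L_e = K·L = 1 × 2.09 = 2.090 m
P_cr = π²EI / L_e² = π² × 14.0×10⁹ × 6.543×10^-6 / 2.090² = 2.070×10^5 N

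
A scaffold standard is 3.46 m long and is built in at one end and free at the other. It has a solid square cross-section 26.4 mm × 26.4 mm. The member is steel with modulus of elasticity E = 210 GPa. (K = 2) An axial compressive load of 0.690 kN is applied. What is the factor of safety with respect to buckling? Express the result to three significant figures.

n ≈ 2.54

I = a⁴/12 = 26.4⁴/12 = 4.048×10^4 mm⁴
I = 4.048×10^4 mm⁴ = 4.048×10^-8 m⁴
Effective length L_e = K·L = 2 × 3.46 = 6.920 m
P_cr = π²EI / L_e² = π² × 210×10⁹ × 4.048×10^-8 / 6.920² = 1.752×10^3 N
Factor of safety n = P_cr / P = 1.7520 / 0.690 = 2.54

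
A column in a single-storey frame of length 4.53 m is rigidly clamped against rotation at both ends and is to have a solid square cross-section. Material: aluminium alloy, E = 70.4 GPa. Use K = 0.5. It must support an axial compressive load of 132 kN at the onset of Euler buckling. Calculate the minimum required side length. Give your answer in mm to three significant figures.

a ≈ 58.5 mm

L_e = K·L = 0.5 × 4.53 = 2.265 m
Required I = P_cr·L_e²/(π²E) = 1.320×10^5 × 2.265² / (π² × 7.04×10^10) = 9.746×10^-7 m⁴
I_req = 9.746×10^5 mm⁴
Solid square: I = a⁴/12  ⇒  a = (12I)^(1/4) = (12×9.746×10^5)^(1/4) = 58.5 mm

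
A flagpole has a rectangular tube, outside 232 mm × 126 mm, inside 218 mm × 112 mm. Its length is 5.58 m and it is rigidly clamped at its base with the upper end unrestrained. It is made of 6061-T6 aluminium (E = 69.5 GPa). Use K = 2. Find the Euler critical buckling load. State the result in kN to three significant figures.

Weak-axis I_min = (h_o·b_o³ − h_i·b_i³)/12 with b_o = 126, b_i = 112.0 mm (shorter outer/inner sides).
I_min = (232×126³ − 218.0×112.0³)/12 = 1.315×10^7 mm⁴
I = 1.315×10^7 mm⁴ = 1.315×10^-5 m⁴
Effective length L_e = K·L = 2 × 5.58 = 11.16 m
P_cr = π²EI / L_e² = π² × 69.5×10⁹ × 1.315×10^-5 / 11.16² = 7.243×10^4 N

P_cr ≈ 72.4 kN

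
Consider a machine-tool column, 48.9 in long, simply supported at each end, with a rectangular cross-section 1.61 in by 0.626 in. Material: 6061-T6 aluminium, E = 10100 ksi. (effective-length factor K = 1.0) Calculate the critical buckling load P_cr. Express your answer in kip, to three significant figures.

Buckling occurs about the weak axis: I_min = h·b³/12 with b = 0.626 in (the shorter side).
I_min = 1.61×0.626³/12 = 3.291×10^-2 in⁴
Effective length L_e = K·L = 1 × 48.9 = 48.90 in
P_cr = π²EI / L_e² = π² × 10100×10³ × 3.291×10^-2 / 48.90² = 1.372×10^3 lb

P_cr ≈ 1.37 kip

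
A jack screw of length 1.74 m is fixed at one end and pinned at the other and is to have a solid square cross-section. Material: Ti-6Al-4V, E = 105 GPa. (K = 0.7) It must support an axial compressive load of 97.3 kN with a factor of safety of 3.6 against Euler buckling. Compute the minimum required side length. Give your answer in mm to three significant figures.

a ≈ 49.5 mm

Required P_cr = n·P = 3.6 × 97.3 = 350.3 kN
L_e = K·L = 0.7 × 1.74 = 1.218 m
Required I = P_cr·L_e²/(π²E) = 3.503×10^5 × 1.218² / (π² × 1.05×10^11) = 5.014×10^-7 m⁴
I_req = 5.014×10^5 mm⁴
Solid square: I = a⁴/12  ⇒  a = (12I)^(1/4) = (12×5.014×10^5)^(1/4) = 49.5 mm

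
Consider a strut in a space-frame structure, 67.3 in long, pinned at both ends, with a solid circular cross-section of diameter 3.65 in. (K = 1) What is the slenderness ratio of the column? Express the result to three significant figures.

λ ≈ 73.8

For a solid circle r = d/4 = 3.65/4 = 0.9125 in
L_e = K·L = 1 × 67.3 = 67.30 in
λ = L_e / r_min = 67.300 / 0.9125 = 73.8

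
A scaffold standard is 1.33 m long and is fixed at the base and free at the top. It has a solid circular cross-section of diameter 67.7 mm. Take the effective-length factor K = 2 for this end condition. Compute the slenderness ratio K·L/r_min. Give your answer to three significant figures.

λ ≈ 157

I = πd⁴/64 = π×67.7⁴/64 = 1.031×10^6 mm⁴
A = 3.600×10^3 mm²;  r_min = √(I/A) = √(1.031×10^6/3.600×10^3) = 16.93 mm
L_e = K·L = 2 × 1.33 m = 2.660 m = 2660.0 mm
λ = L_e / r_min = 2660.0 / 16.93 = 157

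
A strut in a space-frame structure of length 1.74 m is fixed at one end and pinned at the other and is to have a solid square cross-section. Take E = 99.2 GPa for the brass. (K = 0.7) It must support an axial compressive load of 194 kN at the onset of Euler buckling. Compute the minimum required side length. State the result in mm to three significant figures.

L_e = K·L = 0.7 × 1.74 = 1.218 m
Required I = P_cr·L_e²/(π²E) = 1.940×10^5 × 1.218² / (π² × 9.92×10^10) = 2.940×10^-7 m⁴
I_req = 2.940×10^5 mm⁴
Solid square: I = a⁴/12  ⇒  a = (12I)^(1/4) = (12×2.940×10^5)^(1/4) = 43.3 mm

a ≈ 43.3 mm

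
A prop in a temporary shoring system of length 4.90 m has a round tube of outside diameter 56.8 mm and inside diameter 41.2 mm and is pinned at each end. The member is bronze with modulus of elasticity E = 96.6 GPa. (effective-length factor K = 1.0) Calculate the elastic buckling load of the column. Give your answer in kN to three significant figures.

P_cr ≈ 14.7 kN

d_o = 56.8 mm, d_i = 41.2 mm
I = π(d_o⁴ − d_i⁴)/64 = π(56.8⁴ − 41.20⁴)/64 = 3.695×10^5 mm⁴
I = 3.695×10^5 mm⁴ = 3.695×10^-7 m⁴
Effective length L_e = K·L = 1 × 4.90 = 4.900 m
P_cr = π²EI / L_e² = π² × 96.6×10⁹ × 3.695×10^-7 / 4.900² = 1.467×10^4 N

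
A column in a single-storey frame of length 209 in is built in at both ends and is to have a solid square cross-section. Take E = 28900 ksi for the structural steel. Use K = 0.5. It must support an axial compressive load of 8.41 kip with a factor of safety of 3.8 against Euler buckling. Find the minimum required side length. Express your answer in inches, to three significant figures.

Required P_cr = n·P = 3.8 × 8.41 = 31.96 kip
L_e = K·L = 0.5 × 209 = 104.5 in
Required I = P_cr·L_e²/(π²E) = 3.196×10^4 × 104.5² / (π² × 2.89×10^7) = 1.224 in⁴
Solid square: I = a⁴/12  ⇒  a = (12I)^(1/4) = (12×1.224)^(1/4) = 1.96 in

a ≈ 1.96 in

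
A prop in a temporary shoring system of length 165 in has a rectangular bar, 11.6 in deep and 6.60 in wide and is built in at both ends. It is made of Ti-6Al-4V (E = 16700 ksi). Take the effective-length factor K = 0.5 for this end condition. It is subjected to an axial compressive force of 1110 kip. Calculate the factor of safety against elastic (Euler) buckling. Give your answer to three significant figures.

Buckling occurs about the weak axis: I_min = h·b³/12 with b = 6.60 in (the shorter side).
I_min = 11.6×6.60³/12 = 277.9 in⁴
Effective length L_e = K·L = 0.5 × 165 = 82.50 in
P_cr = π²EI / L_e² = π² × 16700×10³ × 277.9 / 82.50² = 6.730×10^6 lb
Factor of safety n = P_cr / P = 6730.0 / 1110 = 6.06

n ≈ 6.06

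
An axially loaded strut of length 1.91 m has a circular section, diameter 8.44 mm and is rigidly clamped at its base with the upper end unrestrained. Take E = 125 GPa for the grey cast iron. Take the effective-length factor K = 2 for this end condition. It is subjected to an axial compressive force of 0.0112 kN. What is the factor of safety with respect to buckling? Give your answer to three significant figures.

I = πd⁴/64 = π×8.44⁴/64 = 249.1 mm⁴
I = 249.1 mm⁴ = 2.491×10^-10 m⁴
Effective length L_e = K·L = 2 × 1.91 = 3.820 m
P_cr = π²EI / L_e² = π² × 125×10⁹ × 2.491×10^-10 / 3.820² = 21.06 N
Factor of safety n = P_cr / P = 0.021058 / 0.0112 = 1.88

n ≈ 1.88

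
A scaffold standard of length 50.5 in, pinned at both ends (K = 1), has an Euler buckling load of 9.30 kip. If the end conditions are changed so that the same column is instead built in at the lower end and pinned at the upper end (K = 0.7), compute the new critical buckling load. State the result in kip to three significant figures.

P_cr ≈ 19.0 kip

P_cr ∝ 1/K², so P_cr,new = P_cr,old × (K_old/K_new)² = 9.30 × (1/0.7)²
= 9.30 × 2.041 = 19.0 kip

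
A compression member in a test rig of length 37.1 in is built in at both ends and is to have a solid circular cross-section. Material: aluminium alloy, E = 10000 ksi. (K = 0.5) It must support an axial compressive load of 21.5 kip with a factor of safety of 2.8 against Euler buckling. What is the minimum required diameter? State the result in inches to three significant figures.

d ≈ 1.44 in

Required P_cr = n·P = 2.8 × 21.5 = 60.20 kip
L_e = K·L = 0.5 × 37.1 = 18.55 in
Required I = P_cr·L_e²/(π²E) = 6.020×10^4 × 18.55² / (π² × 1.00×10^7) = 0.2099 in⁴
Solid circle: I = πd⁴/64  ⇒  d = (64I/π)^(1/4) = (64×0.2099/π)^(1/4) = 1.44 in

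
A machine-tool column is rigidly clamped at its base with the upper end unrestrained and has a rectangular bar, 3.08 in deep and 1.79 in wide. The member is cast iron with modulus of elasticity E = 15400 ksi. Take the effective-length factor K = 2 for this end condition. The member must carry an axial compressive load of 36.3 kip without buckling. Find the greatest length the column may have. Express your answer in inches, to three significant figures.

L_max ≈ 39.3 in

Buckling occurs about the weak axis: I_min = h·b³/12 with b = 1.79 in (the shorter side).
I_min = 3.08×1.79³/12 = 1.472 in⁴
At the buckling limit P_cr = P = 3.630×10^4 lb
From P_cr = π²EI/(K·L)²:  L = (1/K)·√(π²EI/P_cr) = (1/2)·√(π²×1.54×10^7×1.472/3.630×10^4)
L = 39.3 in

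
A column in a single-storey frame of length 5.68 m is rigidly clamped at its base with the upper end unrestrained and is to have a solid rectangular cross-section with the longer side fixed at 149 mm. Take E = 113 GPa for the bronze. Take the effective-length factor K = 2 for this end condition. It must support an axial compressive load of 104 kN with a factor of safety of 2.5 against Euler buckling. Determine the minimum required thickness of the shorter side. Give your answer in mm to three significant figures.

b ≈ 134 mm

Required P_cr = n·P = 2.5 × 104 = 260.0 kN
L_e = K·L = 2 × 5.68 = 11.36 m
Required I = P_cr·L_e²/(π²E) = 2.600×10^5 × 11.36² / (π² × 1.13×10^11) = 3.009×10^-5 m⁴
I_req = 3.009×10^7 mm⁴
Rectangle, weak axis: I_min = h·b³/12 with h = 149 mm fixed  ⇒  b = (12I/h)^(1/3) = 134 mm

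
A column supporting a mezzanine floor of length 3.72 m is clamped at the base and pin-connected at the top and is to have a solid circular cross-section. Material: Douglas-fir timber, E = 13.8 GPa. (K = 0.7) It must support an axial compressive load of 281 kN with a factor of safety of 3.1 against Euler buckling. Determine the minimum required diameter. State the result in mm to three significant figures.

Required P_cr = n·P = 3.1 × 281 = 871.1 kN
L_e = K·L = 0.7 × 3.72 = 2.604 m
Required I = P_cr·L_e²/(π²E) = 8.711×10^5 × 2.604² / (π² × 1.38×10^10) = 4.337×10^-5 m⁴
I_req = 4.337×10^7 mm⁴
Solid circle: I = πd⁴/64  ⇒  d = (64I/π)^(1/4) = (64×4.337×10^7/π)^(1/4) = 172 mm

d ≈ 172 mm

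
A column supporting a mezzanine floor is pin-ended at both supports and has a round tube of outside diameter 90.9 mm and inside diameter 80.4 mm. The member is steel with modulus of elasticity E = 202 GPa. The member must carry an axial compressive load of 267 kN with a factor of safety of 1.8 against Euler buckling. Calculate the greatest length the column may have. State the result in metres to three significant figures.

L_max ≈ 2.32 m

d_o = 90.9 mm, d_i = 80.4 mm
I = π(d_o⁴ − d_i⁴)/64 = π(90.9⁴ − 80.40⁴)/64 = 1.300×10^6 mm⁴
I = 1.300×10^-6 m⁴
Required critical load P_cr = n·P = 1.8 × 267 = 480.6 kN = 4.806×10^5 N
From P_cr = π²EI/(K·L)²:  L = (1/K)·√(π²EI/P_cr) = (1/1)·√(π²×2.02×10^11×1.300×10^-6/4.806×10^5)
L = 2.32 m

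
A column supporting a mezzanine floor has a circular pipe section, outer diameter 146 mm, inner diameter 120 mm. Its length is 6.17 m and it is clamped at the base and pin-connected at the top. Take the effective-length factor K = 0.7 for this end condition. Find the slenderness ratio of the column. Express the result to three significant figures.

λ ≈ 91.4

d_o = 146 mm, d_i = 120 mm
I = π(d_o⁴ − d_i⁴)/64 = π(146⁴ − 120.0⁴)/64 = 1.213×10^7 mm⁴
A = 5.432×10^3 mm²;  r_min = √(I/A) = √(1.213×10^7/5.432×10^3) = 47.25 mm
L_e = K·L = 0.7 × 6.17 m = 4.319 m = 4319.0 mm
λ = L_e / r_min = 4319.0 / 47.25 = 91.4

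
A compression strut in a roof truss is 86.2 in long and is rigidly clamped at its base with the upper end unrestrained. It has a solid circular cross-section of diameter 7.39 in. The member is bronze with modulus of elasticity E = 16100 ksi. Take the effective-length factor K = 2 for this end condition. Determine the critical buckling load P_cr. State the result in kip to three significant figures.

I = πd⁴/64 = π×7.39⁴/64 = 146.4 in⁴
Effective length L_e = K·L = 2 × 86.2 = 172.4 in
P_cr = π²EI / L_e² = π² × 16100×10³ × 146.4 / 172.4² = 7.827×10^5 lb

P_cr ≈ 783 kip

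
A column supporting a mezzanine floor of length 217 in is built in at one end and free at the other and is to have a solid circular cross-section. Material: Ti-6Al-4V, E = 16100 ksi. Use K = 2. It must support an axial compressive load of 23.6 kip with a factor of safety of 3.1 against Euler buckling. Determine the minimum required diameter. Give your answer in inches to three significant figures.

Required P_cr = n·P = 3.1 × 23.6 = 73.16 kip
L_e = K·L = 2 × 217 = 434.0 in
Required I = P_cr·L_e²/(π²E) = 7.316×10^4 × 434.0² / (π² × 1.61×10^7) = 86.72 in⁴
Solid circle: I = πd⁴/64  ⇒  d = (64I/π)^(1/4) = (64×86.72/π)^(1/4) = 6.48 in

d ≈ 6.48 in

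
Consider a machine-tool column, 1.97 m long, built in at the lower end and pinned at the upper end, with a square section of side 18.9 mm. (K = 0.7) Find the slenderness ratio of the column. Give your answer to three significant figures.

λ ≈ 253

For a square r = a/√12 = 18.9/√12 = 5.456 mm
L_e = K·L = 0.7 × 1.97 m = 1.379 m = 1379.0 mm
λ = L_e / r_min = 1379.0 / 5.456 = 253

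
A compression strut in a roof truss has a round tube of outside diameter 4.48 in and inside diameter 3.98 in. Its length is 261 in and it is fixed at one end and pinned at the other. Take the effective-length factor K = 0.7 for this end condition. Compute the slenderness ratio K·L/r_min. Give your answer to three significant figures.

d_o = 4.48 in, d_i = 3.98 in
I = π(d_o⁴ − d_i⁴)/64 = π(4.48⁴ − 3.980⁴)/64 = 7.457 in⁴
A = 3.322 in²;  r_min = √(I/A) = √(7.457/3.322) = 1.498 in
L_e = K·L = 0.7 × 261 = 182.7 in
λ = L_e / r_min = 182.70 / 1.498 = 122

λ ≈ 122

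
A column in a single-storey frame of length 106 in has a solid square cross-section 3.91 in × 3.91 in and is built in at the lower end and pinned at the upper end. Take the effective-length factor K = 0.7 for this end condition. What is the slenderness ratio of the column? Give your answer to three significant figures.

For a square r = a/√12 = 3.91/√12 = 1.129 in
L_e = K·L = 0.7 × 106 = 74.20 in
λ = L_e / r_min = 74.200 / 1.129 = 65.7

λ ≈ 65.7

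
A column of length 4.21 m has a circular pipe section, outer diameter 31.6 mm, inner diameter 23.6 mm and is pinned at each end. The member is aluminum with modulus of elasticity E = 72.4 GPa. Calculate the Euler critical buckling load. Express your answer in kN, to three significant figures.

P_cr ≈ 1.36 kN

d_o = 31.6 mm, d_i = 23.6 mm
I = π(d_o⁴ − d_i⁴)/64 = π(31.6⁴ − 23.60⁴)/64 = 3.372×10^4 mm⁴
I = 3.372×10^4 mm⁴ = 3.372×10^-8 m⁴
Effective length L_e = K·L = 1 × 4.21 = 4.210 m
P_cr = π²EI / L_e² = π² × 72.4×10⁹ × 3.372×10^-8 / 4.210² = 1.359×10^3 N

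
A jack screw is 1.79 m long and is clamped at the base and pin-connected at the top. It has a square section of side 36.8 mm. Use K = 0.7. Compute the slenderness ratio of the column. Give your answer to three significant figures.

I = a⁴/12 = 36.8⁴/12 = 1.528×10^5 mm⁴
A = 1.354×10^3 mm²;  r_min = √(I/A) = √(1.528×10^5/1.354×10^3) = 10.62 mm
L_e = K·L = 0.7 × 1.79 m = 1.253 m = 1253.0 mm
λ = L_e / r_min = 1253.0 / 10.62 = 118

λ ≈ 118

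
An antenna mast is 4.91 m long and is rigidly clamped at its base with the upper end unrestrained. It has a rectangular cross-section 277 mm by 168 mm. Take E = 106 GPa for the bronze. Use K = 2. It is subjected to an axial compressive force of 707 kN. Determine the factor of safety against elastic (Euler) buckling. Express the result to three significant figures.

Buckling occurs about the weak axis: I_min = h·b³/12 with b = 168 mm (the shorter side).
I_min = 277×168³/12 = 1.095×10^8 mm⁴
I = 1.095×10^8 mm⁴ = 1.095×10^-4 m⁴
Effective length L_e = K·L = 2 × 4.91 = 9.820 m
P_cr = π²EI / L_e² = π² × 106×10⁹ × 1.095×10^-4 / 9.820² = 1.187×10^6 N
Factor of safety n = P_cr / P = 1187.4 / 707 = 1.68

n ≈ 1.68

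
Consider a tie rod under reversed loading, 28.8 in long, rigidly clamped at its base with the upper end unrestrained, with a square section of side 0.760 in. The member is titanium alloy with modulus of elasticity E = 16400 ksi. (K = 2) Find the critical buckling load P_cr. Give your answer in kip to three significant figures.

P_cr ≈ 1.36 kip

I = a⁴/12 = 0.760⁴/12 = 2.780×10^-2 in⁴
Effective length L_e = K·L = 2 × 28.8 = 57.60 in
P_cr = π²EI / L_e² = π² × 16400×10³ × 2.780×10^-2 / 57.60² = 1.356×10^3 lb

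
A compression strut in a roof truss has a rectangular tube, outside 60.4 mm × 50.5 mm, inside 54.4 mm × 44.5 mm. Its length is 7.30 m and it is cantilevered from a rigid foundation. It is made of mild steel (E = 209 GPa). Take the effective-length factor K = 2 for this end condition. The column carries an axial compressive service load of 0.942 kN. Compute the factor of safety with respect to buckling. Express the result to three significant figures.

n ≈ 2.56

Weak-axis I_min = (h_o·b_o³ − h_i·b_i³)/12 with b_o = 50.5, b_i = 44.50 mm (shorter outer/inner sides).
I_min = (60.4×50.5³ − 54.40×44.50³)/12 = 2.487×10^5 mm⁴
I = 2.487×10^5 mm⁴ = 2.487×10^-7 m⁴
Effective length L_e = K·L = 2 × 7.30 = 14.60 m
P_cr = π²EI / L_e² = π² × 209×10⁹ × 2.487×10^-7 / 14.60² = 2.407×10^3 N
Factor of safety n = P_cr / P = 2.4071 / 0.942 = 2.56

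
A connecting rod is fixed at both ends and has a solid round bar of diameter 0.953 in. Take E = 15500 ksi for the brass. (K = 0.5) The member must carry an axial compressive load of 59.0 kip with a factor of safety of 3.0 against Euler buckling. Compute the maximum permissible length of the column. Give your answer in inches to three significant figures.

L_max ≈ 11.8 in

I = πd⁴/64 = π×0.953⁴/64 = 4.049×10^-2 in⁴
Required critical load P_cr = n·P = 3.0 × 59.0 = 177.0 kip = 1.770×10^5 lb
From P_cr = π²EI/(K·L)²:  L = (1/K)·√(π²EI/P_cr) = (1/0.5)·√(π²×1.55×10^7×4.049×10^-2/1.770×10^5)
L = 11.8 in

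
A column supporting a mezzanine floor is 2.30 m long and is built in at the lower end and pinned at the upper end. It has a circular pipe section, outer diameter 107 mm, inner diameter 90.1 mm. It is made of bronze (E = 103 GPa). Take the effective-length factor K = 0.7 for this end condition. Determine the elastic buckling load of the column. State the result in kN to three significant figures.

d_o = 107 mm, d_i = 90.1 mm
I = π(d_o⁴ − d_i⁴)/64 = π(107⁴ − 90.10⁴)/64 = 3.199×10^6 mm⁴
I = 3.199×10^6 mm⁴ = 3.199×10^-6 m⁴
Effective length L_e = K·L = 0.7 × 2.30 = 1.610 m
P_cr = π²EI / L_e² = π² × 103×10⁹ × 3.199×10^-6 / 1.610² = 1.255×10^6 N

P_cr ≈ 1250 kN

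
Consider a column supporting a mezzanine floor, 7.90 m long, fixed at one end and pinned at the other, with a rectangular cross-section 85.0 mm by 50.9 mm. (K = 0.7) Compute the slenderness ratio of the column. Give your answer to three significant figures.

λ ≈ 376

Buckling occurs about the weak axis: I_min = h·b³/12 with b = 50.9 mm (the shorter side).
I_min = 85.0×50.9³/12 = 9.341×10^5 mm⁴
A = 4.327×10^3 mm²;  r_min = √(I/A) = √(9.341×10^5/4.327×10^3) = 14.69 mm
L_e = K·L = 0.7 × 7.90 m = 5.530 m = 5530.0 mm
λ = L_e / r_min = 5530.0 / 14.69 = 376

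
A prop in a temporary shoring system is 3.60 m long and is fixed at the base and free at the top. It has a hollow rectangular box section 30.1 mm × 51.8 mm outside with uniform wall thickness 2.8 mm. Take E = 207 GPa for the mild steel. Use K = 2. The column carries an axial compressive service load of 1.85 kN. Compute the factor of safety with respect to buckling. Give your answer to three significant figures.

n ≈ 1.30

Inner dimensions: h_i = 51.8 − 2×2.8 = 46.20 mm, b_i = 30.1 − 2×2.8 = 24.50 mm
Weak-axis I_min = (h_o·b_o³ − h_i·b_i³)/12 with b_o = 30.1, b_i = 24.50 mm (shorter outer/inner sides).
I_min = (51.8×30.1³ − 46.20×24.50³)/12 = 6.110×10^4 mm⁴
I = 6.110×10^4 mm⁴ = 6.110×10^-8 m⁴
Effective length L_e = K·L = 2 × 3.60 = 7.200 m
P_cr = π²EI / L_e² = π² × 207×10⁹ × 6.110×10^-8 / 7.200² = 2.408×10^3 N
Factor of safety n = P_cr / P = 2.4080 / 1.85 = 1.30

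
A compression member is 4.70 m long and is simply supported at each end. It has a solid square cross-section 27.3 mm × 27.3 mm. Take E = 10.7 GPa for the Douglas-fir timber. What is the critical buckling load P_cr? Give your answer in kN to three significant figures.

P_cr ≈ 0.221 kN

I = a⁴/12 = 27.3⁴/12 = 4.629×10^4 mm⁴
I = 4.629×10^4 mm⁴ = 4.629×10^-8 m⁴
Effective length L_e = K·L = 1 × 4.70 = 4.700 m
P_cr = π²EI / L_e² = π² × 10.7×10⁹ × 4.629×10^-8 / 4.700² = 221.3 N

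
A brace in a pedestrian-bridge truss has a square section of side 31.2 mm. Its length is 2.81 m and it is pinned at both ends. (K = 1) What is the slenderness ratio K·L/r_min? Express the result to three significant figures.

For a square r = a/√12 = 31.2/√12 = 9.007 mm
L_e = K·L = 1 × 2.81 m = 2.810 m = 2810.0 mm
λ = L_e / r_min = 2810.0 / 9.007 = 312

λ ≈ 312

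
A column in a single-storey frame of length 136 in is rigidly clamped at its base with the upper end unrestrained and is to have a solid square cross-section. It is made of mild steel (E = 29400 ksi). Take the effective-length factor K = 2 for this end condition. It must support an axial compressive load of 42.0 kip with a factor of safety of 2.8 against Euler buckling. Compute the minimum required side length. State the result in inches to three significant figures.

a ≈ 4.36 in

Required P_cr = n·P = 2.8 × 42.0 = 117.6 kip
L_e = K·L = 2 × 136 = 272.0 in
Required I = P_cr·L_e²/(π²E) = 1.176×10^5 × 272.0² / (π² × 2.94×10^7) = 29.98 in⁴
Solid square: I = a⁴/12  ⇒  a = (12I)^(1/4) = (12×29.98)^(1/4) = 4.36 in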